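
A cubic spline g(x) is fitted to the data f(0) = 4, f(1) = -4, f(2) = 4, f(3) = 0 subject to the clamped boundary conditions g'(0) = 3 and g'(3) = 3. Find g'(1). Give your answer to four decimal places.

With σ_i denoting the second derivative at x_i, h_i = 1, 1, 1, and Δ_i = (y_(i+1) − y_i)/h_i = -8, 8, -4:
  1·σ_0 + 4·σ_1 + 1·σ_2 = 6(Δ_1 - Δ_0) = 96
  1·σ_1 + 4·σ_2 + 1·σ_3 = 6(Δ_2 - Δ_1) = -72
Clamped end conditions give two more equations: 2h_0·σ_0 + h_0·σ_1 = 6(Δ_0 - g'(0)) = -66 and h_2·σ_2 + 2h_2·σ_3 = 6(g'(3) - Δ_2) = 42.
Hence σ_0 = -286/5, σ_1 = 242/5, σ_2 = -202/5, σ_3 = 206/5.
On [1, 2], g'(x) = b_1 + 2c_1·(x - 1) + 3d_1·(x - 1)² with b_1 = Δ_1 - h_1(2σ_1 + σ_2)/6 = -7/5, c_1 = σ_1/2 = 121/5, d_1 = (σ_2 - σ_1)/(6h_1) = -74/5. So g'(1) = -7/5.

-1.4000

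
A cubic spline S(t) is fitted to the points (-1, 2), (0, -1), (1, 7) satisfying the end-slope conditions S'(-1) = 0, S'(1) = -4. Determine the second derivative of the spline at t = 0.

Let M_i = S''(x_i). Step sizes h_i = 1, 1; slopes of the chords Δ_i = (y_(i+1) - y_i)/h_i = -3, 8.
  1·M_0 + 4·M_1 + 1·M_2 = 6(Δ_1 - Δ_0) = 66
Clamped end conditions give two more equations: 2h_0·M_0 + h_0·M_1 = 6(Δ_0 - S'(-1)) = -18 and h_1·M_1 + 2h_1·M_2 = 6(S'(1) - Δ_1) = -72.
Solving the tridiagonal system: M_0 = -55/2, M_1 = 37, M_2 = -109/2.

37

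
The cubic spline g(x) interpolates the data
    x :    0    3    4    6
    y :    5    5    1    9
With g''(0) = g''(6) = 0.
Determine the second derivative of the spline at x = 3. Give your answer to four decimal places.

-4.0851

Write M_i for g''(x_i). With h_i = 3, 1, 2 and divided differences Δ_i = 0, -4, 4, the continuity of g' gives the tridiagonal system
  3·M_0 + 8·M_1 + 1·M_2 = 6(Δ_1 - Δ_0) = -24
  1·M_1 + 6·M_2 + 2·M_3 = 6(Δ_2 - Δ_1) = 48
Natural end conditions: M_0 = M_3 = 0.
Solving the tridiagonal system: M_0 = 0, M_1 = -192/47, M_2 = 408/47, M_3 = 0.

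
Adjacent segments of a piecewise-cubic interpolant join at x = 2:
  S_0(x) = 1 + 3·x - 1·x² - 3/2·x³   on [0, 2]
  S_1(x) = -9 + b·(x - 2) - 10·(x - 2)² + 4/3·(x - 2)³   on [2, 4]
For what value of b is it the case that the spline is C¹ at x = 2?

S_0'(x) = 3 - 2·x - 9/2·x², so S_0'(2) = -19. On the right, S_1'(2) = b, so b = -19.

-19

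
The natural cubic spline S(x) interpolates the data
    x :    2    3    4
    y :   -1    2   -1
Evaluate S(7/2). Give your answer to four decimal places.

1.0625

With M_i denoting the second derivative at x_i, h_i = 1, 1, and Δ_i = (y_(i+1) − y_i)/h_i = 3, -3:
  1·M_0 + 4·M_1 + 1·M_2 = 6(Δ_1 - Δ_0) = -36
Natural end conditions: M_0 = M_2 = 0.
Forward elimination and back-substitution give M_0 = 0, M_1 = -9, M_2 = 0.
On [3, 4], S(x) = 2 + 0·(x - 3) - 9/2·(x - 3)² + 3/2·(x - 3)³.
With (x - 3) = 1/2: S(7/2) = 17/16.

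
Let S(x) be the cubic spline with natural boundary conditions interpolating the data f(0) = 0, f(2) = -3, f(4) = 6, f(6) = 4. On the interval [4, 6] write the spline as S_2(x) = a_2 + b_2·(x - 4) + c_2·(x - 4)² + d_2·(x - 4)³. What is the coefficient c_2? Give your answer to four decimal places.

-2.8000

Let M_i = S''(x_i). Step sizes h_i = 2, 2, 2; slopes of the chords Δ_i = (y_(i+1) - y_i)/h_i = -3/2, 9/2, -1.
  2·M_0 + 8·M_1 + 2·M_2 = 6(Δ_1 - Δ_0) = 36
  2·M_1 + 8·M_2 + 2·M_3 = 6(Δ_2 - Δ_1) = -33
Natural end conditions: M_0 = M_3 = 0.
Hence M_0 = 0, M_1 = 59/10, M_2 = -28/5, M_3 = 0.
On [4, 6], with S_2(x) = a_2 + b_2·(x - 4) + c_2·(x - 4)² + d_2·(x - 4)³: c_2 = M_2/2 = -14/5, d_2 = (M_3 - M_2)/(6h_2) = 7/15, b_2 = Δ_2 - h_2(2M_2 + M_3)/6 = 41/15.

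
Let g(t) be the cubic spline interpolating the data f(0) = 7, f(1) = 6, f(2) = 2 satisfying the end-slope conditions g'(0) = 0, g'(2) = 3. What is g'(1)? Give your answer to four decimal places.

-4.5000

With σ_i denoting the second derivative at x_i, h_i = 1, 1, and Δ_i = (y_(i+1) − y_i)/h_i = -1, -4:
  1·σ_0 + 4·σ_1 + 1·σ_2 = 6(Δ_1 - Δ_0) = -18
Clamped end conditions give two more equations: 2h_0·σ_0 + h_0·σ_1 = 6(Δ_0 - g'(0)) = -6 and h_1·σ_1 + 2h_1·σ_2 = 6(g'(2) - Δ_1) = 42.
Forward elimination and back-substitution give σ_0 = 3, σ_1 = -12, σ_2 = 27.
On [1, 2], g'(t) = b_1 + 2c_1·(t - 1) + 3d_1·(t - 1)² with b_1 = Δ_1 - h_1(2σ_1 + σ_2)/6 = -9/2, c_1 = σ_1/2 = -6, d_1 = (σ_2 - σ_1)/(6h_1) = 13/2. So g'(1) = -9/2.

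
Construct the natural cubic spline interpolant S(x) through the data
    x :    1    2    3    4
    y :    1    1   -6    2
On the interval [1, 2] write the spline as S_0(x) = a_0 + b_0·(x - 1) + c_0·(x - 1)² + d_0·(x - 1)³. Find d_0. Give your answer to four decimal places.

-2.8667

With m_i denoting the second derivative at x_i, h_i = 1, 1, 1, and Δ_i = (y_(i+1) − y_i)/h_i = 0, -7, 8:
  1·m_0 + 4·m_1 + 1·m_2 = 6(Δ_1 - Δ_0) = -42
  1·m_1 + 4·m_2 + 1·m_3 = 6(Δ_2 - Δ_1) = 90
Natural end conditions: m_0 = m_3 = 0.
Solving the tridiagonal system: m_0 = 0, m_1 = -86/5, m_2 = 134/5, m_3 = 0.
On [1, 2], with S_0(x) = a_0 + b_0·(x - 1) + c_0·(x - 1)² + d_0·(x - 1)³: c_0 = m_0/2 = 0, d_0 = (m_1 - m_0)/(6h_0) = -43/15, b_0 = Δ_0 - h_0(2m_0 + m_1)/6 = 43/15.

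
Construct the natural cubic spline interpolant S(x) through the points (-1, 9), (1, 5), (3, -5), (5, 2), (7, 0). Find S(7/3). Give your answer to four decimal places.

Let σ_i = S''(x_i). Step sizes h_i = 2, 2, 2, 2; slopes of the chords Δ_i = (y_(i+1) - y_i)/h_i = -2, -5, 7/2, -1.
  2·σ_0 + 8·σ_1 + 2·σ_2 = 6(Δ_1 - Δ_0) = -18
  2·σ_1 + 8·σ_2 + 2·σ_3 = 6(Δ_2 - Δ_1) = 51
  2·σ_2 + 8·σ_3 + 2·σ_4 = 6(Δ_3 - Δ_2) = -27
Natural end conditions: σ_0 = σ_4 = 0.
Forward elimination and back-substitution give σ_0 = 0, σ_1 = -501/112, σ_2 = 249/28, σ_3 = -627/112, σ_4 = 0.
On [1, 3], S(x) = 5 - 279/56·(x - 1) - 501/224·(x - 1)² + 499/448·(x - 1)³.
With (x - 1) = 4/3: S(7/3) = -563/189.

-2.9788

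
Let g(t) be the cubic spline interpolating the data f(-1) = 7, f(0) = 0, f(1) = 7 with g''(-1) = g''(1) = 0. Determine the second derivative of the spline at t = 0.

21

Put m_i = g'' at the i-th knot. Here h = (1, 1) and Δ = (-7, 7), so the interior equations h_(i-1)·m_(i-1) + 2(h_(i-1)+h_i)·m_i + h_i·m_(i+1) = 6(Δ_i − Δ_(i-1)) read
  1·m_0 + 4·m_1 + 1·m_2 = 6(Δ_1 - Δ_0) = 84
Natural end conditions: m_0 = m_2 = 0.
Hence m_0 = 0, m_1 = 21, m_2 = 0.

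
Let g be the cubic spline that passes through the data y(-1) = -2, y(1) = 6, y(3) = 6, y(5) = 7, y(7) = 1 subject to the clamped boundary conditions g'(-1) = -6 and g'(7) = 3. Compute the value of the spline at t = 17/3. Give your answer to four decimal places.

Write σ_i for g''(x_i). With h_i = 2, 2, 2, 2 and divided differences Δ_i = 4, 0, 1/2, -3, the continuity of g' gives the tridiagonal system
  2·σ_0 + 8·σ_1 + 2·σ_2 = 6(Δ_1 - Δ_0) = -24
  2·σ_1 + 8·σ_2 + 2·σ_3 = 6(Δ_2 - Δ_1) = 3
  2·σ_2 + 8·σ_3 + 2·σ_4 = 6(Δ_3 - Δ_2) = -21
Clamped end conditions give two more equations: 2h_0·σ_0 + h_0·σ_1 = 6(Δ_0 - g'(-1)) = 60 and h_3·σ_3 + 2h_3·σ_4 = 6(g'(7) - Δ_3) = 36.
Solving: σ_0 = 2181/112, σ_1 = -501/56, σ_2 = 69/16, σ_3 = -381/56, σ_4 = 1389/112.
On [5, 7], g(t) = 7 - 291/112·(t - 5) - 381/112·(t - 5)² + 717/448·(t - 5)³.
With (t - 5) = 2/3: g(17/3) = 533/126.

4.2302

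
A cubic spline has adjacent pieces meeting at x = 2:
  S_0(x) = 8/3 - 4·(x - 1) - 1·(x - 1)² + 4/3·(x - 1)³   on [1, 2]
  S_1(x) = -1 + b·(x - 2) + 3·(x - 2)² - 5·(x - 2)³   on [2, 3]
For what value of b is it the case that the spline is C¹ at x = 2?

-2

S_0'(x) = -4 - 2·(x - 1) + 4·(x - 1)², so S_0'(2) = -2. On the right, S_1'(2) = b, so b = -2.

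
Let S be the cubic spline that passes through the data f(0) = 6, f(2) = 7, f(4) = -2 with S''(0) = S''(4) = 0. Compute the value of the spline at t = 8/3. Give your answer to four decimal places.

4.9259

Let M_i = S''(x_i). Step sizes h_i = 2, 2; slopes of the chords Δ_i = (y_(i+1) - y_i)/h_i = 1/2, -9/2.
  2·M_0 + 8·M_1 + 2·M_2 = 6(Δ_1 - Δ_0) = -30
Natural end conditions: M_0 = M_2 = 0.
Forward elimination and back-substitution give M_0 = 0, M_1 = -15/4, M_2 = 0.
On [2, 4], S(t) = 7 - 2·(t - 2) - 15/8·(t - 2)² + 5/16·(t - 2)³.
With (t - 2) = 2/3: S(8/3) = 133/27.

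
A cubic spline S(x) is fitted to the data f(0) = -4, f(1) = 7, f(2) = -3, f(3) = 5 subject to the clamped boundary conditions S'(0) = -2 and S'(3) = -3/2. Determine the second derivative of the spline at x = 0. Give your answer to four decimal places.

70.7333

Let M_i = S''(x_i). Step sizes h_i = 1, 1, 1; slopes of the chords Δ_i = (y_(i+1) - y_i)/h_i = 11, -10, 8.
  1·M_0 + 4·M_1 + 1·M_2 = 6(Δ_1 - Δ_0) = -126
  1·M_1 + 4·M_2 + 1·M_3 = 6(Δ_2 - Δ_1) = 108
Clamped end conditions give two more equations: 2h_0·M_0 + h_0·M_1 = 6(Δ_0 - S'(0)) = 78 and h_2·M_2 + 2h_2·M_3 = 6(S'(3) - Δ_2) = -57.
Solving the tridiagonal system: M_0 = 1061/15, M_1 = -952/15, M_2 = 857/15, M_3 = -856/15.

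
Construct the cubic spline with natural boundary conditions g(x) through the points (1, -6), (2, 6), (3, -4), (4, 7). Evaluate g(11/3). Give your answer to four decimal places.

Put M_i = g'' at the i-th knot. Here h = (1, 1, 1) and Δ = (12, -10, 11), so the interior equations h_(i-1)·M_(i-1) + 2(h_(i-1)+h_i)·M_i + h_i·M_(i+1) = 6(Δ_i − Δ_(i-1)) read
  1·M_0 + 4·M_1 + 1·M_2 = 6(Δ_1 - Δ_0) = -132
  1·M_1 + 4·M_2 + 1·M_3 = 6(Δ_2 - Δ_1) = 126
Natural end conditions: M_0 = M_3 = 0.
Solving: M_0 = 0, M_1 = -218/5, M_2 = 212/5, M_3 = 0.
On [3, 4], g(x) = -4 - 47/15·(x - 3) + 106/5·(x - 3)² - 106/15·(x - 3)³.
With (x - 3) = 2/3: g(11/3) = 502/405.

1.2395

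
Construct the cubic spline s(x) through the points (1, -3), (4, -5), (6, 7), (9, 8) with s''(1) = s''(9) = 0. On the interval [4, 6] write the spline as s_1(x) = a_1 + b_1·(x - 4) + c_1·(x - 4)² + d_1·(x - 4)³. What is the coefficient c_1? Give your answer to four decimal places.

2.4375

With M_i denoting the second derivative at x_i, h_i = 3, 2, 3, and Δ_i = (y_(i+1) − y_i)/h_i = -2/3, 6, 1/3:
  3·M_0 + 10·M_1 + 2·M_2 = 6(Δ_1 - Δ_0) = 40
  2·M_1 + 10·M_2 + 3·M_3 = 6(Δ_2 - Δ_1) = -34
Natural end conditions: M_0 = M_3 = 0.
Solving the tridiagonal system: M_0 = 0, M_1 = 39/8, M_2 = -35/8, M_3 = 0.
On [4, 6], with s_1(x) = a_1 + b_1·(x - 4) + c_1·(x - 4)² + d_1·(x - 4)³: c_1 = M_1/2 = 39/16, d_1 = (M_2 - M_1)/(6h_1) = -37/48, b_1 = Δ_1 - h_1(2M_1 + M_2)/6 = 101/24.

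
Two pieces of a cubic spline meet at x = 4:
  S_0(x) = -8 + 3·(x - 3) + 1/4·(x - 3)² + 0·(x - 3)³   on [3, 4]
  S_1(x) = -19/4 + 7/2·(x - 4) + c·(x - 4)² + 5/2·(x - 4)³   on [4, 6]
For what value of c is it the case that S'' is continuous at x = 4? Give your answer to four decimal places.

S_0''(x) = 1/2 + 0·(x - 3), so S_0''(4) = 1/2. On the right, S_1''(4) = 2c, so c = 1/4.

0.2500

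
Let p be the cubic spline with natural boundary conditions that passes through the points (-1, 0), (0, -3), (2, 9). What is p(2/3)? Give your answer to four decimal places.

-1.2222

Write M_i for p''(x_i). With h_i = 1, 2 and divided differences Δ_i = -3, 6, the continuity of p' gives the tridiagonal system
  1·M_0 + 6·M_1 + 2·M_2 = 6(Δ_1 - Δ_0) = 54
Natural end conditions: M_0 = M_2 = 0.
Solving: M_0 = 0, M_1 = 9, M_2 = 0.
On [0, 2], p(t) = -3 + 0·t + 9/2·t² - 3/4·t³.
With t = 2/3: p(2/3) = -11/9.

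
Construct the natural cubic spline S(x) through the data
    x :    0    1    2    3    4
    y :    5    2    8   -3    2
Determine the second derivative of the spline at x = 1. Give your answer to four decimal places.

Let σ_i = S''(x_i). Step sizes h_i = 1, 1, 1, 1; slopes of the chords Δ_i = (y_(i+1) - y_i)/h_i = -3, 6, -11, 5.
  1·σ_0 + 4·σ_1 + 1·σ_2 = 6(Δ_1 - Δ_0) = 54
  1·σ_1 + 4·σ_2 + 1·σ_3 = 6(Δ_2 - Δ_1) = -102
  1·σ_2 + 4·σ_3 + 1·σ_4 = 6(Δ_3 - Δ_2) = 96
Natural end conditions: σ_0 = σ_4 = 0.
Forward elimination and back-substitution give σ_0 = 0, σ_1 = 657/28, σ_2 = -279/7, σ_3 = 951/28, σ_4 = 0.

23.4643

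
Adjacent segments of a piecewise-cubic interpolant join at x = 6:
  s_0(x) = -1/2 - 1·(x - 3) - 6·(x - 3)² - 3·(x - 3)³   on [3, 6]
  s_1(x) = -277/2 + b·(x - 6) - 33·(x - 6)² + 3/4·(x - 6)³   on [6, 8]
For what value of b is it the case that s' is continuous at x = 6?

s_0'(x) = -1 - 12·(x - 3) - 9·(x - 3)², so s_0'(6) = -118. On the right, s_1'(6) = b, so b = -118.

-118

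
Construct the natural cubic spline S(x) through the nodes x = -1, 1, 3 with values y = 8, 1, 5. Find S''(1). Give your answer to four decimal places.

4.1250

Put m_i = S'' at the i-th knot. Here h = (2, 2) and Δ = (-7/2, 2), so the interior equations h_(i-1)·m_(i-1) + 2(h_(i-1)+h_i)·m_i + h_i·m_(i+1) = 6(Δ_i − Δ_(i-1)) read
  2·m_0 + 8·m_1 + 2·m_2 = 6(Δ_1 - Δ_0) = 33
Natural end conditions: m_0 = m_2 = 0.
Forward elimination and back-substitution give m_0 = 0, m_1 = 33/8, m_2 = 0.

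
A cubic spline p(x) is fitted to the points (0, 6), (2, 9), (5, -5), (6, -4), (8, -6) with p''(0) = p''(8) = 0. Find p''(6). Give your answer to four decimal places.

-3.1322

Write m_i for p''(x_i). With h_i = 2, 3, 1, 2 and divided differences Δ_i = 3/2, -14/3, 1, -1, the continuity of p' gives the tridiagonal system
  2·m_0 + 10·m_1 + 3·m_2 = 6(Δ_1 - Δ_0) = -37
  3·m_1 + 8·m_2 + 1·m_3 = 6(Δ_2 - Δ_1) = 34
  1·m_2 + 6·m_3 + 2·m_4 = 6(Δ_3 - Δ_2) = -12
Natural end conditions: m_0 = m_4 = 0.
Forward elimination and back-substitution give m_0 = 0, m_1 = -2387/416, m_2 = 1413/208, m_3 = -1303/416, m_4 = 0.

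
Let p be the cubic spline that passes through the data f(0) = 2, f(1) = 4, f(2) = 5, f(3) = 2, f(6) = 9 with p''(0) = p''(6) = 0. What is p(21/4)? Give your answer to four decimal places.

5.5225

With M_i denoting the second derivative at x_i, h_i = 1, 1, 1, 3, and Δ_i = (y_(i+1) − y_i)/h_i = 2, 1, -3, 7/3:
  1·M_0 + 4·M_1 + 1·M_2 = 6(Δ_1 - Δ_0) = -6
  1·M_1 + 4·M_2 + 1·M_3 = 6(Δ_2 - Δ_1) = -24
  1·M_2 + 8·M_3 + 3·M_4 = 6(Δ_3 - Δ_2) = 32
Natural end conditions: M_0 = M_4 = 0.
Hence M_0 = 0, M_1 = 19/58, M_2 = -212/29, M_3 = 285/58, M_4 = 0.
On [3, 6], p(x) = 2 - 449/174·(x - 3) + 285/116·(x - 3)² - 95/348·(x - 3)³.
With (x - 3) = 9/4: p(21/4) = 40999/7424.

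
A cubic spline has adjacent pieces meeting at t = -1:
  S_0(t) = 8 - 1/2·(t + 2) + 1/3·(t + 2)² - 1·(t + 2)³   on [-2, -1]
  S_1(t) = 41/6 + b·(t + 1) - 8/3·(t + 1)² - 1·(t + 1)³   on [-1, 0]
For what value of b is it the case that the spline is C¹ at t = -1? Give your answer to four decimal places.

S_0'(t) = -1/2 + 2/3·(t + 2) - 3·(t + 2)², so S_0'(-1) = -17/6. On the right, S_1'(-1) = b, so b = -17/6.

-2.8333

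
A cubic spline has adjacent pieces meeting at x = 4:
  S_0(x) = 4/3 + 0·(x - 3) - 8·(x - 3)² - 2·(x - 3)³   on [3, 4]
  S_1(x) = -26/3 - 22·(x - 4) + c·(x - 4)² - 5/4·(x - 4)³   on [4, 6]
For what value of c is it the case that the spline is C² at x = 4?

S_0''(x) = -16 - 12·(x - 3), so S_0''(4) = -28. On the right, S_1''(4) = 2c, so c = -14.

-14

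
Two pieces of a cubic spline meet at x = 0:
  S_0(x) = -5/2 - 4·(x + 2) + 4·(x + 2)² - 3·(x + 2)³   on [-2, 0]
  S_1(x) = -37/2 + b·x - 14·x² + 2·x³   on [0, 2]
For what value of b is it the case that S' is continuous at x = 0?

S_0'(x) = -4 + 8·(x + 2) - 9·(x + 2)², so S_0'(0) = -24. On the right, S_1'(0) = b, so b = -24.

-24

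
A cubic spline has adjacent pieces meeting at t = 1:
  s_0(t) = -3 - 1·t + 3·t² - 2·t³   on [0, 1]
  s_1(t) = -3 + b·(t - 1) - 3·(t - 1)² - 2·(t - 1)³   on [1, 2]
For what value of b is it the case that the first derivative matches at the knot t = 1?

-1

s_0'(t) = -1 + 6·t - 6·t², so s_0'(1) = -1. On the right, s_1'(1) = b, so b = -1.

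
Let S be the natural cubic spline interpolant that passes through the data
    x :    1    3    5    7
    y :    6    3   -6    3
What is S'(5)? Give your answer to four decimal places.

Put m_i = S'' at the i-th knot. Here h = (2, 2, 2) and Δ = (-3/2, -9/2, 9/2), so the interior equations h_(i-1)·m_(i-1) + 2(h_(i-1)+h_i)·m_i + h_i·m_(i+1) = 6(Δ_i − Δ_(i-1)) read
  2·m_0 + 8·m_1 + 2·m_2 = 6(Δ_1 - Δ_0) = -18
  2·m_1 + 8·m_2 + 2·m_3 = 6(Δ_2 - Δ_1) = 54
Natural end conditions: m_0 = m_3 = 0.
Hence m_0 = 0, m_1 = -21/5, m_2 = 39/5, m_3 = 0.
On [5, 7], S'(x) = b_2 + 2c_2·(x - 5) + 3d_2·(x - 5)² with b_2 = Δ_2 - h_2(2m_2 + m_3)/6 = -7/10, c_2 = m_2/2 = 39/10, d_2 = (m_3 - m_2)/(6h_2) = -13/20. So S'(5) = -7/10.

-0.7000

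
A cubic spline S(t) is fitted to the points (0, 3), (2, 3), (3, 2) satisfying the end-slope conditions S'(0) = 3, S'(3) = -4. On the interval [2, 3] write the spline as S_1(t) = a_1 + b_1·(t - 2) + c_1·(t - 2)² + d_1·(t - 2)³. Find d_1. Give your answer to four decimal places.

Let m_i = S''(x_i). Step sizes h_i = 2, 1; slopes of the chords Δ_i = (y_(i+1) - y_i)/h_i = 0, -1.
  2·m_0 + 6·m_1 + 1·m_2 = 6(Δ_1 - Δ_0) = -6
Clamped end conditions give two more equations: 2h_0·m_0 + h_0·m_1 = 6(Δ_0 - S'(0)) = -18 and h_1·m_1 + 2h_1·m_2 = 6(S'(3) - Δ_1) = -18.
Forward elimination and back-substitution give m_0 = -35/6, m_1 = 8/3, m_2 = -31/3.
On [2, 3], with S_1(t) = a_1 + b_1·(t - 2) + c_1·(t - 2)² + d_1·(t - 2)³: c_1 = m_1/2 = 4/3, d_1 = (m_2 - m_1)/(6h_1) = -13/6, b_1 = Δ_1 - h_1(2m_1 + m_2)/6 = -1/6.

-2.1667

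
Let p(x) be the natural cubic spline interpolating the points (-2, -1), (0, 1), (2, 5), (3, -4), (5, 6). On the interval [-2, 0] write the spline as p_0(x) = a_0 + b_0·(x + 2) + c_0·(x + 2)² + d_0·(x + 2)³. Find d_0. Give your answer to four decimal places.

Let m_i = p''(x_i). Step sizes h_i = 2, 2, 1, 2; slopes of the chords Δ_i = (y_(i+1) - y_i)/h_i = 1, 2, -9, 5.
  2·m_0 + 8·m_1 + 2·m_2 = 6(Δ_1 - Δ_0) = 6
  2·m_1 + 6·m_2 + 1·m_3 = 6(Δ_2 - Δ_1) = -66
  1·m_2 + 6·m_3 + 2·m_4 = 6(Δ_3 - Δ_2) = 84
Natural end conditions: m_0 = m_4 = 0.
Hence m_0 = 0, m_1 = 585/128, m_2 = -489/32, m_3 = 1059/64, m_4 = 0.
On [-2, 0], with p_0(x) = a_0 + b_0·(x + 2) + c_0·(x + 2)² + d_0·(x + 2)³: c_0 = m_0/2 = 0, d_0 = (m_1 - m_0)/(6h_0) = 195/512, b_0 = Δ_0 - h_0(2m_0 + m_1)/6 = -67/128.

0.3809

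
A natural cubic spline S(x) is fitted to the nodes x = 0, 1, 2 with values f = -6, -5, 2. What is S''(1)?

With M_i denoting the second derivative at x_i, h_i = 1, 1, and Δ_i = (y_(i+1) − y_i)/h_i = 1, 7:
  1·M_0 + 4·M_1 + 1·M_2 = 6(Δ_1 - Δ_0) = 36
Natural end conditions: M_0 = M_2 = 0.
Forward elimination and back-substitution give M_0 = 0, M_1 = 9, M_2 = 0.

9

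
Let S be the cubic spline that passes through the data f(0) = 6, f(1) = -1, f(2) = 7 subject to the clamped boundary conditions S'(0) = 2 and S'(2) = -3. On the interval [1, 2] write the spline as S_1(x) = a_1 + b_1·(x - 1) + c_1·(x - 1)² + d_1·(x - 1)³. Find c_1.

Let m_i = S''(x_i). Step sizes h_i = 1, 1; slopes of the chords Δ_i = (y_(i+1) - y_i)/h_i = -7, 8.
  1·m_0 + 4·m_1 + 1·m_2 = 6(Δ_1 - Δ_0) = 90
Clamped end conditions give two more equations: 2h_0·m_0 + h_0·m_1 = 6(Δ_0 - S'(0)) = -54 and h_1·m_1 + 2h_1·m_2 = 6(S'(2) - Δ_1) = -66.
Forward elimination and back-substitution give m_0 = -52, m_1 = 50, m_2 = -58.
On [1, 2], with S_1(x) = a_1 + b_1·(x - 1) + c_1·(x - 1)² + d_1·(x - 1)³: c_1 = m_1/2 = 25, d_1 = (m_2 - m_1)/(6h_1) = -18, b_1 = Δ_1 - h_1(2m_1 + m_2)/6 = 1.

25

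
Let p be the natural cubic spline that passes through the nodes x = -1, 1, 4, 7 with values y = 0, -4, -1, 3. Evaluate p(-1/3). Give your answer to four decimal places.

-1.7070

Put σ_i = p'' at the i-th knot. Here h = (2, 3, 3) and Δ = (-2, 1, 4/3), so the interior equations h_(i-1)·σ_(i-1) + 2(h_(i-1)+h_i)·σ_i + h_i·σ_(i+1) = 6(Δ_i − Δ_(i-1)) read
  2·σ_0 + 10·σ_1 + 3·σ_2 = 6(Δ_1 - Δ_0) = 18
  3·σ_1 + 12·σ_2 + 3·σ_3 = 6(Δ_2 - Δ_1) = 2
Natural end conditions: σ_0 = σ_3 = 0.
Solving the tridiagonal system: σ_0 = 0, σ_1 = 70/37, σ_2 = -34/111, σ_3 = 0.
On [-1, 1], p(x) = 0 - 292/111·(x + 1) + 0·(x + 1)² + 35/222·(x + 1)³.
With (x + 1) = 2/3: p(-1/3) = -5116/2997.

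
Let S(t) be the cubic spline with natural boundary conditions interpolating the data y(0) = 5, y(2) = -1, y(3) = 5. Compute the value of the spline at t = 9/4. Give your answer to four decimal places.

0.0078

Let M_i = S''(x_i). Step sizes h_i = 2, 1; slopes of the chords Δ_i = (y_(i+1) - y_i)/h_i = -3, 6.
  2·M_0 + 6·M_1 + 1·M_2 = 6(Δ_1 - Δ_0) = 54
Natural end conditions: M_0 = M_2 = 0.
Hence M_0 = 0, M_1 = 9, M_2 = 0.
On [2, 3], S(t) = -1 + 3·(t - 2) + 9/2·(t - 2)² - 3/2·(t - 2)³.
With (t - 2) = 1/4: S(9/4) = 1/128.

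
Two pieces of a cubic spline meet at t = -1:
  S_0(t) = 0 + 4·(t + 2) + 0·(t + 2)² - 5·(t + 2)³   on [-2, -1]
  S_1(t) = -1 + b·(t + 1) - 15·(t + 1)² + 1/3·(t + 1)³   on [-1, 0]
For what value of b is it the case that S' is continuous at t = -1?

S_0'(t) = 4 + 0·(t + 2) - 15·(t + 2)², so S_0'(-1) = -11. On the right, S_1'(-1) = b, so b = -11.

-11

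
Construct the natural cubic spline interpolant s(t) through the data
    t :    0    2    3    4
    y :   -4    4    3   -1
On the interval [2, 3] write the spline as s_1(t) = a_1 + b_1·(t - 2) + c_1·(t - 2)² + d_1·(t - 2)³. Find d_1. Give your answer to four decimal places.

Put M_i = s'' at the i-th knot. Here h = (2, 1, 1) and Δ = (4, -1, -4), so the interior equations h_(i-1)·M_(i-1) + 2(h_(i-1)+h_i)·M_i + h_i·M_(i+1) = 6(Δ_i − Δ_(i-1)) read
  2·M_0 + 6·M_1 + 1·M_2 = 6(Δ_1 - Δ_0) = -30
  1·M_1 + 4·M_2 + 1·M_3 = 6(Δ_2 - Δ_1) = -18
Natural end conditions: M_0 = M_3 = 0.
Forward elimination and back-substitution give M_0 = 0, M_1 = -102/23, M_2 = -78/23, M_3 = 0.
On [2, 3], with s_1(t) = a_1 + b_1·(t - 2) + c_1·(t - 2)² + d_1·(t - 2)³: c_1 = M_1/2 = -51/23, d_1 = (M_2 - M_1)/(6h_1) = 4/23, b_1 = Δ_1 - h_1(2M_1 + M_2)/6 = 24/23.

0.1739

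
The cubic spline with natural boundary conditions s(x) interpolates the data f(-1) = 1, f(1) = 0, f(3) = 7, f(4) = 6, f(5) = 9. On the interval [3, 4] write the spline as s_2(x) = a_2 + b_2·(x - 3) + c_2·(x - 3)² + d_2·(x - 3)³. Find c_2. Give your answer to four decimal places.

Let m_i = s''(x_i). Step sizes h_i = 2, 2, 1, 1; slopes of the chords Δ_i = (y_(i+1) - y_i)/h_i = -1/2, 7/2, -1, 3.
  2·m_0 + 8·m_1 + 2·m_2 = 6(Δ_1 - Δ_0) = 24
  2·m_1 + 6·m_2 + 1·m_3 = 6(Δ_2 - Δ_1) = -27
  1·m_2 + 4·m_3 + 1·m_4 = 6(Δ_3 - Δ_2) = 24
Natural end conditions: m_0 = m_4 = 0.
Solving the tridiagonal system: m_0 = 0, m_1 = 34/7, m_2 = -52/7, m_3 = 55/7, m_4 = 0.
On [3, 4], with s_2(x) = a_2 + b_2·(x - 3) + c_2·(x - 3)² + d_2·(x - 3)³: c_2 = m_2/2 = -26/7, d_2 = (m_3 - m_2)/(6h_2) = 107/42, b_2 = Δ_2 - h_2(2m_2 + m_3)/6 = 1/6.

-3.7143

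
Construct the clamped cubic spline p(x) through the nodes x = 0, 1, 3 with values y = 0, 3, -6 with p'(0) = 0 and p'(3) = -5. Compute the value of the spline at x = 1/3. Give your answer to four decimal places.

0.6605

Put M_i = p'' at the i-th knot. Here h = (1, 2) and Δ = (3, -9/2), so the interior equations h_(i-1)·M_(i-1) + 2(h_(i-1)+h_i)·M_i + h_i·M_(i+1) = 6(Δ_i − Δ_(i-1)) read
  1·M_0 + 6·M_1 + 2·M_2 = 6(Δ_1 - Δ_0) = -45
Clamped end conditions give two more equations: 2h_0·M_0 + h_0·M_1 = 6(Δ_0 - p'(0)) = 18 and h_1·M_1 + 2h_1·M_2 = 6(p'(3) - Δ_1) = -3.
Hence M_0 = 89/6, M_1 = -35/3, M_2 = 61/12.
On [0, 1], p(x) = 0 + 0·x + 89/12·x² - 53/12·x³.
With x = 1/3: p(1/3) = 107/162.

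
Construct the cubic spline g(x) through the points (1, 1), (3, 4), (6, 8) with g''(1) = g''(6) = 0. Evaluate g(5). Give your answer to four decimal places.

With M_i denoting the second derivative at x_i, h_i = 2, 3, and Δ_i = (y_(i+1) − y_i)/h_i = 3/2, 4/3:
  2·M_0 + 10·M_1 + 3·M_2 = 6(Δ_1 - Δ_0) = -1
Natural end conditions: M_0 = M_2 = 0.
Solving: M_0 = 0, M_1 = -1/10, M_2 = 0.
On [3, 6], g(x) = 4 + 43/30·(x - 3) - 1/20·(x - 3)² + 1/180·(x - 3)³.
With (x - 3) = 2: g(5) = 302/45.

6.7111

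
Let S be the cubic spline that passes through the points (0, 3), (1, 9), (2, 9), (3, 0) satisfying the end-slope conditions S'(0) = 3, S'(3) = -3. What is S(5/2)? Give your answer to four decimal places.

Let M_i = S''(x_i). Step sizes h_i = 1, 1, 1; slopes of the chords Δ_i = (y_(i+1) - y_i)/h_i = 6, 0, -9.
  1·M_0 + 4·M_1 + 1·M_2 = 6(Δ_1 - Δ_0) = -36
  1·M_1 + 4·M_2 + 1·M_3 = 6(Δ_2 - Δ_1) = -54
Clamped end conditions give two more equations: 2h_0·M_0 + h_0·M_1 = 6(Δ_0 - S'(0)) = 18 and h_2·M_2 + 2h_2·M_3 = 6(S'(3) - Δ_2) = 36.
Solving: M_0 = 64/5, M_1 = -38/5, M_2 = -92/5, M_3 = 136/5.
On [2, 3], S(t) = 9 - 37/5·(t - 2) - 46/5·(t - 2)² + 38/5·(t - 2)³.
With (t - 2) = 1/2: S(5/2) = 79/20.

3.9500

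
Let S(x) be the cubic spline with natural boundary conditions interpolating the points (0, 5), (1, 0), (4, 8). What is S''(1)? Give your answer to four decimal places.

Put M_i = S'' at the i-th knot. Here h = (1, 3) and Δ = (-5, 8/3), so the interior equations h_(i-1)·M_(i-1) + 2(h_(i-1)+h_i)·M_i + h_i·M_(i+1) = 6(Δ_i − Δ_(i-1)) read
  1·M_0 + 8·M_1 + 3·M_2 = 6(Δ_1 - Δ_0) = 46
Natural end conditions: M_0 = M_2 = 0.
Solving: M_0 = 0, M_1 = 23/4, M_2 = 0.

5.7500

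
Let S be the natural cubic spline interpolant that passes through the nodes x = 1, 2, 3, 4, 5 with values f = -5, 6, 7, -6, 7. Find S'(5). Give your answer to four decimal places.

Put σ_i = S'' at the i-th knot. Here h = (1, 1, 1, 1) and Δ = (11, 1, -13, 13), so the interior equations h_(i-1)·σ_(i-1) + 2(h_(i-1)+h_i)·σ_i + h_i·σ_(i+1) = 6(Δ_i − Δ_(i-1)) read
  1·σ_0 + 4·σ_1 + 1·σ_2 = 6(Δ_1 - Δ_0) = -60
  1·σ_1 + 4·σ_2 + 1·σ_3 = 6(Δ_2 - Δ_1) = -84
  1·σ_2 + 4·σ_3 + 1·σ_4 = 6(Δ_3 - Δ_2) = 156
Natural end conditions: σ_0 = σ_4 = 0.
Solving: σ_0 = 0, σ_1 = -51/7, σ_2 = -216/7, σ_3 = 327/7, σ_4 = 0.
On [4, 5], S'(x) = b_3 + 2c_3·(x - 4) + 3d_3·(x - 4)² with b_3 = Δ_3 - h_3(2σ_3 + σ_4)/6 = -18/7, c_3 = σ_3/2 = 327/14, d_3 = (σ_4 - σ_3)/(6h_3) = -109/14. So S'(5) = 291/14.

20.7857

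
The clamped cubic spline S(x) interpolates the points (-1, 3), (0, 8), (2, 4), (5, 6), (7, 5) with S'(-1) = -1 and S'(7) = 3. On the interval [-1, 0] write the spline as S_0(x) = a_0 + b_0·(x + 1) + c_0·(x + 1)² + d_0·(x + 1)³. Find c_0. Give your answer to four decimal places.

Write m_i for S''(x_i). With h_i = 1, 2, 3, 2 and divided differences Δ_i = 5, -2, 2/3, -1/2, the continuity of S' gives the tridiagonal system
  1·m_0 + 6·m_1 + 2·m_2 = 6(Δ_1 - Δ_0) = -42
  2·m_1 + 10·m_2 + 3·m_3 = 6(Δ_2 - Δ_1) = 16
  3·m_2 + 10·m_3 + 2·m_4 = 6(Δ_3 - Δ_2) = -7
Clamped end conditions give two more equations: 2h_0·m_0 + h_0·m_1 = 6(Δ_0 - S'(-1)) = 36 and h_3·m_3 + 2h_3·m_4 = 6(S'(7) - Δ_3) = 21.
Solving the tridiagonal system: m_0 = 6665/273, m_1 = -3502/273, m_2 = 2881/546, m_3 = -337/91, m_4 = 2585/364.
On [-1, 0], with S_0(x) = a_0 + b_0·(x + 1) + c_0·(x + 1)² + d_0·(x + 1)³: c_0 = m_0/2 = 6665/546, d_0 = (m_1 - m_0)/(6h_0) = -3389/546, b_0 = Δ_0 - h_0(2m_0 + m_1)/6 = -1.

12.2070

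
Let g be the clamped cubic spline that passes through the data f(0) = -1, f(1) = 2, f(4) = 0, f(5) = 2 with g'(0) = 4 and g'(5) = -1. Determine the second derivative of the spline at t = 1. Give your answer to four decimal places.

With M_i denoting the second derivative at x_i, h_i = 1, 3, 1, and Δ_i = (y_(i+1) − y_i)/h_i = 3, -2/3, 2:
  1·M_0 + 8·M_1 + 3·M_2 = 6(Δ_1 - Δ_0) = -22
  3·M_1 + 8·M_2 + 1·M_3 = 6(Δ_2 - Δ_1) = 16
Clamped end conditions give two more equations: 2h_0·M_0 + h_0·M_1 = 6(Δ_0 - g'(0)) = -6 and h_2·M_2 + 2h_2·M_3 = 6(g'(5) - Δ_2) = -18.
Forward elimination and back-substitution give M_0 = -44/63, M_1 = -290/63, M_2 = 326/63, M_3 = -730/63.

-4.6032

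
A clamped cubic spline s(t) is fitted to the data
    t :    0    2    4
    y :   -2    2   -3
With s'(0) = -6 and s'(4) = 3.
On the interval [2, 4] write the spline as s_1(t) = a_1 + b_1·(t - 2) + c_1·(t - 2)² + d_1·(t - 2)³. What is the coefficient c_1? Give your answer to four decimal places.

With m_i denoting the second derivative at x_i, h_i = 2, 2, and Δ_i = (y_(i+1) − y_i)/h_i = 2, -5/2:
  2·m_0 + 8·m_1 + 2·m_2 = 6(Δ_1 - Δ_0) = -27
Clamped end conditions give two more equations: 2h_0·m_0 + h_0·m_1 = 6(Δ_0 - s'(0)) = 48 and h_1·m_1 + 2h_1·m_2 = 6(s'(4) - Δ_1) = 33.
Forward elimination and back-substitution give m_0 = 141/8, m_1 = -45/4, m_2 = 111/8.
On [2, 4], with s_1(t) = a_1 + b_1·(t - 2) + c_1·(t - 2)² + d_1·(t - 2)³: c_1 = m_1/2 = -45/8, d_1 = (m_2 - m_1)/(6h_1) = 67/32, b_1 = Δ_1 - h_1(2m_1 + m_2)/6 = 3/8.

-5.6250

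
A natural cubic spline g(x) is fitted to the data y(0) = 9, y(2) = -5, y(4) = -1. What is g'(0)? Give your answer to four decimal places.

Write σ_i for g''(x_i). With h_i = 2, 2 and divided differences Δ_i = -7, 2, the continuity of g' gives the tridiagonal system
  2·σ_0 + 8·σ_1 + 2·σ_2 = 6(Δ_1 - Δ_0) = 54
Natural end conditions: σ_0 = σ_2 = 0.
Solving the tridiagonal system: σ_0 = 0, σ_1 = 27/4, σ_2 = 0.
On [0, 2], g'(x) = b_0 + 2c_0·x + 3d_0·x² with b_0 = Δ_0 - h_0(2σ_0 + σ_1)/6 = -37/4, c_0 = σ_0/2 = 0, d_0 = (σ_1 - σ_0)/(6h_0) = 9/16. So g'(0) = -37/4.

-9.2500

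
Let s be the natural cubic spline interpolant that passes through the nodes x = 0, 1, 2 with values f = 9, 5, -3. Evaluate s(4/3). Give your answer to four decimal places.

2.7037

Let M_i = s''(x_i). Step sizes h_i = 1, 1; slopes of the chords Δ_i = (y_(i+1) - y_i)/h_i = -4, -8.
  1·M_0 + 4·M_1 + 1·M_2 = 6(Δ_1 - Δ_0) = -24
Natural end conditions: M_0 = M_2 = 0.
Hence M_0 = 0, M_1 = -6, M_2 = 0.
On [1, 2], s(x) = 5 - 6·(x - 1) - 3·(x - 1)² + 1·(x - 1)³.
With (x - 1) = 1/3: s(4/3) = 73/27.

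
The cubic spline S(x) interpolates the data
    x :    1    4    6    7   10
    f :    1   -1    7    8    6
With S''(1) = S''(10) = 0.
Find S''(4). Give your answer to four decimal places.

3.6164

Put m_i = S'' at the i-th knot. Here h = (3, 2, 1, 3) and Δ = (-2/3, 4, 1, -2/3), so the interior equations h_(i-1)·m_(i-1) + 2(h_(i-1)+h_i)·m_i + h_i·m_(i+1) = 6(Δ_i − Δ_(i-1)) read
  3·m_0 + 10·m_1 + 2·m_2 = 6(Δ_1 - Δ_0) = 28
  2·m_1 + 6·m_2 + 1·m_3 = 6(Δ_2 - Δ_1) = -18
  1·m_2 + 8·m_3 + 3·m_4 = 6(Δ_3 - Δ_2) = -10
Natural end conditions: m_0 = m_4 = 0.
Hence m_0 = 0, m_1 = 264/73, m_2 = -298/73, m_3 = -54/73, m_4 = 0.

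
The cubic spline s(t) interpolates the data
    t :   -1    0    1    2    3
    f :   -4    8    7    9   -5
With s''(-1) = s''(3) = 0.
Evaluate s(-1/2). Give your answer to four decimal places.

3.4933

Write m_i for s''(x_i). With h_i = 1, 1, 1, 1 and divided differences Δ_i = 12, -1, 2, -14, the continuity of s' gives the tridiagonal system
  1·m_0 + 4·m_1 + 1·m_2 = 6(Δ_1 - Δ_0) = -78
  1·m_1 + 4·m_2 + 1·m_3 = 6(Δ_2 - Δ_1) = 18
  1·m_2 + 4·m_3 + 1·m_4 = 6(Δ_3 - Δ_2) = -96
Natural end conditions: m_0 = m_4 = 0.
Solving the tridiagonal system: m_0 = 0, m_1 = -669/28, m_2 = 123/7, m_3 = -795/28, m_4 = 0.
On [-1, 0], s(t) = -4 + 895/56·(t + 1) + 0·(t + 1)² - 223/56·(t + 1)³.
With (t + 1) = 1/2: s(-1/2) = 1565/448.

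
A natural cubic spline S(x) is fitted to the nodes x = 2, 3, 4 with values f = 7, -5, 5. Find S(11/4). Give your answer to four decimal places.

Write σ_i for S''(x_i). With h_i = 1, 1 and divided differences Δ_i = -12, 10, the continuity of S' gives the tridiagonal system
  1·σ_0 + 4·σ_1 + 1·σ_2 = 6(Δ_1 - Δ_0) = 132
Natural end conditions: σ_0 = σ_2 = 0.
Solving the tridiagonal system: σ_0 = 0, σ_1 = 33, σ_2 = 0.
On [2, 3], S(x) = 7 - 35/2·(x - 2) + 0·(x - 2)² + 11/2·(x - 2)³.
With (x - 2) = 3/4: S(11/4) = -487/128.

-3.8047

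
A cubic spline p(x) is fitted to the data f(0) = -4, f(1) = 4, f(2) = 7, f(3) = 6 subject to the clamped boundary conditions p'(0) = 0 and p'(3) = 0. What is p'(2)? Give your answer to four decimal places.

-0.6000

Write σ_i for p''(x_i). With h_i = 1, 1, 1 and divided differences Δ_i = 8, 3, -1, the continuity of p' gives the tridiagonal system
  1·σ_0 + 4·σ_1 + 1·σ_2 = 6(Δ_1 - Δ_0) = -30
  1·σ_1 + 4·σ_2 + 1·σ_3 = 6(Δ_2 - Δ_1) = -24
Clamped end conditions give two more equations: 2h_0·σ_0 + h_0·σ_1 = 6(Δ_0 - p'(0)) = 48 and h_2·σ_2 + 2h_2·σ_3 = 6(p'(3) - Δ_2) = 6.
Hence σ_0 = 156/5, σ_1 = -72/5, σ_2 = -18/5, σ_3 = 24/5.
On [2, 3], p'(x) = b_2 + 2c_2·(x - 2) + 3d_2·(x - 2)² with b_2 = Δ_2 - h_2(2σ_2 + σ_3)/6 = -3/5, c_2 = σ_2/2 = -9/5, d_2 = (σ_3 - σ_2)/(6h_2) = 7/5. So p'(2) = -3/5.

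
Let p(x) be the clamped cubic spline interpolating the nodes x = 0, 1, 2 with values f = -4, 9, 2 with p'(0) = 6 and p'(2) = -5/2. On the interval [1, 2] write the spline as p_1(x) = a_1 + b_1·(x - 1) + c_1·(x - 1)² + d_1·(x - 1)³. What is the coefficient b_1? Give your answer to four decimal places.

Let M_i = p''(x_i). Step sizes h_i = 1, 1; slopes of the chords Δ_i = (y_(i+1) - y_i)/h_i = 13, -7.
  1·M_0 + 4·M_1 + 1·M_2 = 6(Δ_1 - Δ_0) = -120
Clamped end conditions give two more equations: 2h_0·M_0 + h_0·M_1 = 6(Δ_0 - p'(0)) = 42 and h_1·M_1 + 2h_1·M_2 = 6(p'(2) - Δ_1) = 27.
Solving: M_0 = 187/4, M_1 = -103/2, M_2 = 157/4.
On [1, 2], with p_1(x) = a_1 + b_1·(x - 1) + c_1·(x - 1)² + d_1·(x - 1)³: c_1 = M_1/2 = -103/4, d_1 = (M_2 - M_1)/(6h_1) = 121/8, b_1 = Δ_1 - h_1(2M_1 + M_2)/6 = 29/8.

3.6250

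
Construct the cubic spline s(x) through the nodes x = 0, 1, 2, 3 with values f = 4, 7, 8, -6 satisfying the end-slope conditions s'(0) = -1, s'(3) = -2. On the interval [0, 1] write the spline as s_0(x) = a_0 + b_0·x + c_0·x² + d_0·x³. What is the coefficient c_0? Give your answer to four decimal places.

5.0667

Write m_i for s''(x_i). With h_i = 1, 1, 1 and divided differences Δ_i = 3, 1, -14, the continuity of s' gives the tridiagonal system
  1·m_0 + 4·m_1 + 1·m_2 = 6(Δ_1 - Δ_0) = -12
  1·m_1 + 4·m_2 + 1·m_3 = 6(Δ_2 - Δ_1) = -90
Clamped end conditions give two more equations: 2h_0·m_0 + h_0·m_1 = 6(Δ_0 - s'(0)) = 24 and h_2·m_2 + 2h_2·m_3 = 6(s'(3) - Δ_2) = 72.
Solving: m_0 = 152/15, m_1 = 56/15, m_2 = -556/15, m_3 = 818/15.
On [0, 1], with s_0(x) = a_0 + b_0·x + c_0·x² + d_0·x³: c_0 = m_0/2 = 76/15, d_0 = (m_1 - m_0)/(6h_0) = -16/15, b_0 = Δ_0 - h_0(2m_0 + m_1)/6 = -1.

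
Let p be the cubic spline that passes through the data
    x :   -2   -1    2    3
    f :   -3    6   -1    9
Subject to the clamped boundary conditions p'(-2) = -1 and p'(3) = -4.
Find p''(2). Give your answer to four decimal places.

24.6349

Put M_i = p'' at the i-th knot. Here h = (1, 3, 1) and Δ = (9, -7/3, 10), so the interior equations h_(i-1)·M_(i-1) + 2(h_(i-1)+h_i)·M_i + h_i·M_(i+1) = 6(Δ_i − Δ_(i-1)) read
  1·M_0 + 8·M_1 + 3·M_2 = 6(Δ_1 - Δ_0) = -68
  3·M_1 + 8·M_2 + 1·M_3 = 6(Δ_2 - Δ_1) = 74
Clamped end conditions give two more equations: 2h_0·M_0 + h_0·M_1 = 6(Δ_0 - p'(-2)) = 60 and h_2·M_2 + 2h_2·M_3 = 6(p'(3) - Δ_2) = -84.
Solving the tridiagonal system: M_0 = 2612/63, M_1 = -1444/63, M_2 = 1552/63, M_3 = -3422/63.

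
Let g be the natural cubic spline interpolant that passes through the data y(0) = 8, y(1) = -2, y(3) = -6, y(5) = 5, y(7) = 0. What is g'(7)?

-5

Write σ_i for g''(x_i). With h_i = 1, 2, 2, 2 and divided differences Δ_i = -10, -2, 11/2, -5/2, the continuity of g' gives the tridiagonal system
  1·σ_0 + 6·σ_1 + 2·σ_2 = 6(Δ_1 - Δ_0) = 48
  2·σ_1 + 8·σ_2 + 2·σ_3 = 6(Δ_2 - Δ_1) = 45
  2·σ_2 + 8·σ_3 + 2·σ_4 = 6(Δ_3 - Δ_2) = -48
Natural end conditions: σ_0 = σ_4 = 0.
Solving: σ_0 = 0, σ_1 = 6, σ_2 = 6, σ_3 = -15/2, σ_4 = 0.
On [5, 7], g'(t) = b_3 + 2c_3·(t - 5) + 3d_3·(t - 5)² with b_3 = Δ_3 - h_3(2σ_3 + σ_4)/6 = 5/2, c_3 = σ_3/2 = -15/4, d_3 = (σ_4 - σ_3)/(6h_3) = 5/8. So g'(7) = -5.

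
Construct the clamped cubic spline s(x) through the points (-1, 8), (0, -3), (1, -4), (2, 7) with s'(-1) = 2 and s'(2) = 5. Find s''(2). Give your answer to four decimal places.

Write σ_i for s''(x_i). With h_i = 1, 1, 1 and divided differences Δ_i = -11, -1, 11, the continuity of s' gives the tridiagonal system
  1·σ_0 + 4·σ_1 + 1·σ_2 = 6(Δ_1 - Δ_0) = 60
  1·σ_1 + 4·σ_2 + 1·σ_3 = 6(Δ_2 - Δ_1) = 72
Clamped end conditions give two more equations: 2h_0·σ_0 + h_0·σ_1 = 6(Δ_0 - s'(-1)) = -78 and h_2·σ_2 + 2h_2·σ_3 = 6(s'(2) - Δ_2) = -36.
Solving the tridiagonal system: σ_0 = -252/5, σ_1 = 114/5, σ_2 = 96/5, σ_3 = -138/5.

-27.6000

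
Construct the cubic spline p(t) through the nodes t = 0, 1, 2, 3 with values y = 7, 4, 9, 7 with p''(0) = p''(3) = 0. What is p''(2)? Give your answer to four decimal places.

-14.4000

Write M_i for p''(x_i). With h_i = 1, 1, 1 and divided differences Δ_i = -3, 5, -2, the continuity of p' gives the tridiagonal system
  1·M_0 + 4·M_1 + 1·M_2 = 6(Δ_1 - Δ_0) = 48
  1·M_1 + 4·M_2 + 1·M_3 = 6(Δ_2 - Δ_1) = -42
Natural end conditions: M_0 = M_3 = 0.
Solving: M_0 = 0, M_1 = 78/5, M_2 = -72/5, M_3 = 0.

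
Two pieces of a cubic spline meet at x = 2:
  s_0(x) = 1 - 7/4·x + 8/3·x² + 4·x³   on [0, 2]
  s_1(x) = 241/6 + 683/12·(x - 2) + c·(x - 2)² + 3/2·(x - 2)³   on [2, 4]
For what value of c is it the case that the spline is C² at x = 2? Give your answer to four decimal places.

s_0''(x) = 16/3 + 24·x, so s_0''(2) = 160/3. On the right, s_1''(2) = 2c, so c = 80/3.

26.6667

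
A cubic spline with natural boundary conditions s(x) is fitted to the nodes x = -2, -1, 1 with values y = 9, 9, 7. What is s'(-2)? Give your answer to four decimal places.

With M_i denoting the second derivative at x_i, h_i = 1, 2, and Δ_i = (y_(i+1) − y_i)/h_i = 0, -1:
  1·M_0 + 6·M_1 + 2·M_2 = 6(Δ_1 - Δ_0) = -6
Natural end conditions: M_0 = M_2 = 0.
Solving: M_0 = 0, M_1 = -1, M_2 = 0.
On [-2, -1], s'(x) = b_0 + 2c_0·(x + 2) + 3d_0·(x + 2)² with b_0 = Δ_0 - h_0(2M_0 + M_1)/6 = 1/6, c_0 = M_0/2 = 0, d_0 = (M_1 - M_0)/(6h_0) = -1/6. So s'(-2) = 1/6.

0.1667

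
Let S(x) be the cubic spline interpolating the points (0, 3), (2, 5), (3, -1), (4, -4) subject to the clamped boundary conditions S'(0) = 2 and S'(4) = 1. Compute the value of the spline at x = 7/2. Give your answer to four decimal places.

-3.3807

Let σ_i = S''(x_i). Step sizes h_i = 2, 1, 1; slopes of the chords Δ_i = (y_(i+1) - y_i)/h_i = 1, -6, -3.
  2·σ_0 + 6·σ_1 + 1·σ_2 = 6(Δ_1 - Δ_0) = -42
  1·σ_1 + 4·σ_2 + 1·σ_3 = 6(Δ_2 - Δ_1) = 18
Clamped end conditions give two more equations: 2h_0·σ_0 + h_0·σ_1 = 6(Δ_0 - S'(0)) = -6 and h_2·σ_2 + 2h_2·σ_3 = 6(S'(4) - Δ_2) = 24.
Solving: σ_0 = 31/11, σ_1 = -95/11, σ_2 = 46/11, σ_3 = 109/11.
On [3, 4], S(x) = -1 - 133/22·(x - 3) + 23/11·(x - 3)² + 21/22·(x - 3)³.
With (x - 3) = 1/2: S(7/2) = -595/176.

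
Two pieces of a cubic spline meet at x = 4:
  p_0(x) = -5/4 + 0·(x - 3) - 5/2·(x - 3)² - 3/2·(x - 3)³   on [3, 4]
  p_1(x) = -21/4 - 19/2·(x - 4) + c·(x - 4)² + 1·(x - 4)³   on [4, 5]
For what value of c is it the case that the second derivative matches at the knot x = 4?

p_0''(x) = -5 - 9·(x - 3), so p_0''(4) = -14. On the right, p_1''(4) = 2c, so c = -7.

-7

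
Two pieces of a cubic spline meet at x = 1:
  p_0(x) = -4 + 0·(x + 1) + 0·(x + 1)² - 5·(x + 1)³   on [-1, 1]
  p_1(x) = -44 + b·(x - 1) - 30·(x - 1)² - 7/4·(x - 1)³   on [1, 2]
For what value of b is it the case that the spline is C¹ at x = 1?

p_0'(x) = 0 + 0·(x + 1) - 15·(x + 1)², so p_0'(1) = -60. On the right, p_1'(1) = b, so b = -60.

-60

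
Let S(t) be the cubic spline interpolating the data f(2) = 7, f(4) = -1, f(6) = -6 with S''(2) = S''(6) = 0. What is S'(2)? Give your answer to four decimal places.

Write M_i for S''(x_i). With h_i = 2, 2 and divided differences Δ_i = -4, -5/2, the continuity of S' gives the tridiagonal system
  2·M_0 + 8·M_1 + 2·M_2 = 6(Δ_1 - Δ_0) = 9
Natural end conditions: M_0 = M_2 = 0.
Solving the tridiagonal system: M_0 = 0, M_1 = 9/8, M_2 = 0.
On [2, 4], S'(t) = b_0 + 2c_0·(t - 2) + 3d_0·(t - 2)² with b_0 = Δ_0 - h_0(2M_0 + M_1)/6 = -35/8, c_0 = M_0/2 = 0, d_0 = (M_1 - M_0)/(6h_0) = 3/32. So S'(2) = -35/8.

-4.3750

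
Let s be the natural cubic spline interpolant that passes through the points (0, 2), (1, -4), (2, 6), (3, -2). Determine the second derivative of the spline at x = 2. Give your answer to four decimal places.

-35.2000

Put M_i = s'' at the i-th knot. Here h = (1, 1, 1) and Δ = (-6, 10, -8), so the interior equations h_(i-1)·M_(i-1) + 2(h_(i-1)+h_i)·M_i + h_i·M_(i+1) = 6(Δ_i − Δ_(i-1)) read
  1·M_0 + 4·M_1 + 1·M_2 = 6(Δ_1 - Δ_0) = 96
  1·M_1 + 4·M_2 + 1·M_3 = 6(Δ_2 - Δ_1) = -108
Natural end conditions: M_0 = M_3 = 0.
Forward elimination and back-substitution give M_0 = 0, M_1 = 164/5, M_2 = -176/5, M_3 = 0.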